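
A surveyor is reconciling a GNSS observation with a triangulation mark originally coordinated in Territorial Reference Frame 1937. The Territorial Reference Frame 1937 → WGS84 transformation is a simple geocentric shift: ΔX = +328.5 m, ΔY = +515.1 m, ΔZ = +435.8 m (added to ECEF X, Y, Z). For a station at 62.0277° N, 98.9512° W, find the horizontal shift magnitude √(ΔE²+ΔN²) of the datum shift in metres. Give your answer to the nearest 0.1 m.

The local east axis at (φ, λ) is (−sin λ, cos λ, 0), so ΔE = −sin(-98.9512°)·328.5 + cos(-98.9512°)·515.1 = 244.35 m.
The local north axis is (−sin φ cos λ, −sin φ sin λ, cos φ), giving ΔN = 45.141 + 449.383 + 204.410 = 698.93 m.
Horizontal magnitude = √(ΔE² + ΔN²) = √(244.35² + 698.93²) = 740.42 m.

740.4 m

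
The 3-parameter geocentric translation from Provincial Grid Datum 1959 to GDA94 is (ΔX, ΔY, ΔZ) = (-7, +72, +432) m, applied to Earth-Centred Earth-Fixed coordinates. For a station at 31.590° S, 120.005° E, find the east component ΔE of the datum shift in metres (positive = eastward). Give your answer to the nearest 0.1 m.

At φ = -31.590°, λ = 120.005°: sin φ = -0.523837, cos φ = 0.851818, sin λ = 0.865982, cos λ = -0.500076.
ΔE = −sin λ·ΔX + cos λ·ΔY = −(0.865982)·(-7) + (-0.500076)·(72) = -29.94 m.

ΔE = -29.9 m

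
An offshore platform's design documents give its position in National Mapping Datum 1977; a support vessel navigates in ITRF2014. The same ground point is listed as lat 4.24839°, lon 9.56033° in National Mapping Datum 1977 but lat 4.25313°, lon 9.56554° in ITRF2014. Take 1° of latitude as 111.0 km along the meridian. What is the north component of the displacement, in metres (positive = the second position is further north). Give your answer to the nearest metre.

ΔN = 526 m

Δφ = 4.25313° − 4.24839° = +0.00474°; Δλ = 9.56554° − 9.56033° = +0.00521°.
ΔN = Δφ × 111000 = 526.1 m; ΔE = Δλ × 111000 × cos(4.24839°) = +0.00521 × 111000 × 0.997252 = 576.7 m.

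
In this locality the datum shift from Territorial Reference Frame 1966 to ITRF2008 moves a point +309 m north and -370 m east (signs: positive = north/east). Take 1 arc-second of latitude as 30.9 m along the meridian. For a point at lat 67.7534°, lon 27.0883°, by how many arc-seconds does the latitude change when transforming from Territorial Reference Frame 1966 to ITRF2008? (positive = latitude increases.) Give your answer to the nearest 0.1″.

Δφ = 10.0″

1″ of latitude = 30.90 m, so Δφ = 309.0 / 30.90 = 10.000″.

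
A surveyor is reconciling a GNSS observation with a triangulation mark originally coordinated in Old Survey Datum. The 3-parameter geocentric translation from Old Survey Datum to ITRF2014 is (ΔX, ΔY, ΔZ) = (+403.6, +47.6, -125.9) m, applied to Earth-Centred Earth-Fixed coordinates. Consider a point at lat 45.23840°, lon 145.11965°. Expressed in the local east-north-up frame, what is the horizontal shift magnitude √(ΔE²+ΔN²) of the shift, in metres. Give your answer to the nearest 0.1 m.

At φ = 45.23840°, λ = 145.11965°: sin φ = 0.710043, cos φ = 0.704158, sin λ = 0.571865, cos λ = -0.820348.
ΔE = −sin λ·ΔX + cos λ·ΔY = −(0.571865)·(403.6) + (-0.820348)·(47.6) = -269.85 m.
ΔN = −sin φ cos λ·ΔX − sin φ sin λ·ΔY + cos φ·ΔZ = −(0.710043)(-0.820348)(403.6) − (0.710043)(0.571865)(47.6) + (0.704158)(-125.9) = 127.11 m.
Horizontal magnitude = √(ΔE² + ΔN²) = √((-269.85)² + 127.11²) = 298.29 m.

298.3 m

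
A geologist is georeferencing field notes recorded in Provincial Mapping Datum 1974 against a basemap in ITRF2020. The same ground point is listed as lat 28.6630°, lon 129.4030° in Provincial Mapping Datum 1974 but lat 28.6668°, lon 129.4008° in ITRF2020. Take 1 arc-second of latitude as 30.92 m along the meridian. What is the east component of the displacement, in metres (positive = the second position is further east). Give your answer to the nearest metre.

ΔE = -215 m

Δφ = 28.6668° − 28.6630° = +0.0038°; Δλ = 129.4008° − 129.4030° = -0.0022°.
1° of latitude = 3600 × 30.92 = 111312 m.
ΔN = Δφ × 111312 = 423.0 m; ΔE = Δλ × 111312 × cos(28.6630°) = -0.0022 × 111312 × 0.877456 = -214.9 m.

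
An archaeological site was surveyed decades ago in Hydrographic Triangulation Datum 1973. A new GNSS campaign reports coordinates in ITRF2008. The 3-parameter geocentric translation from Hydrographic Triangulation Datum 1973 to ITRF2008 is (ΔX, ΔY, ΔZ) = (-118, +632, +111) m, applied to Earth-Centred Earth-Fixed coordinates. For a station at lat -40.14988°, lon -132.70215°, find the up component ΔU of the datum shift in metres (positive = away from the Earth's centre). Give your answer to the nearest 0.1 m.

At φ = -40.14988°, λ = -132.70215°: sin φ = -0.644789, cos φ = 0.764360, sin λ = -0.734889, cos λ = -0.678187.
ΔU = cos φ cos λ·ΔX + cos φ sin λ·ΔY + sin φ·ΔZ = (0.764360)(-0.678187)(-118) + (0.764360)(-0.734889)(632) + (-0.644789)(111) = -365.41 m.

ΔU = -365.4 m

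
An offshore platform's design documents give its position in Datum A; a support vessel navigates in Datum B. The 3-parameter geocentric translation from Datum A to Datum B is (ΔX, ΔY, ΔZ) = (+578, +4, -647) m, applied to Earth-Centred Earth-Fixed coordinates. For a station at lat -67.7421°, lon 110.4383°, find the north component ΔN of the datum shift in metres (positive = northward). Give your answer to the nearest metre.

At φ = -67.7421°, λ = 110.4383°: sin φ = -0.925488, cos φ = 0.378776, sin λ = 0.937049, cos λ = -0.349199.
ΔN = −sin φ cos λ·ΔX − sin φ sin λ·ΔY + cos φ·ΔZ = −(-0.925488)(-0.349199)(578) − (-0.925488)(0.937049)(4) + (0.378776)(-647) = -428.40 m.

ΔN = -428 m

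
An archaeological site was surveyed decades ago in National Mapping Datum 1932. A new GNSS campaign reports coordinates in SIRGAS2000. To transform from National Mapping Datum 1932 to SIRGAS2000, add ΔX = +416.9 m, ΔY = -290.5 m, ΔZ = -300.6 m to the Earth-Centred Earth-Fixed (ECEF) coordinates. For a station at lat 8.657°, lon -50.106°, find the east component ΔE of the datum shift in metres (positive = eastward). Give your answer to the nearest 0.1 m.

At φ = 8.657°, λ = -50.106°: sin φ = 0.150519, cos φ = 0.988607, sin λ = -0.767232, cos λ = 0.641369.
ΔE = −sin λ·ΔX + cos λ·ΔY = −(-0.767232)·(416.9) + (0.641369)·(-290.5) = 133.54 m.

ΔE = 133.5 m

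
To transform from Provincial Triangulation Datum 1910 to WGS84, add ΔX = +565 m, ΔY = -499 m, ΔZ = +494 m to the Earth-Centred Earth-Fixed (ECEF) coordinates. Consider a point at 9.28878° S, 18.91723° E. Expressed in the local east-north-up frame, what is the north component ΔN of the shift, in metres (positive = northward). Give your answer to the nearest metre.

At φ = -9.28878°, λ = 18.91723°: sin φ = -0.161411, cos φ = 0.986887, sin λ = 0.324202, cos λ = 0.945988.
ΔN = −sin φ cos λ·ΔX − sin φ sin λ·ΔY + cos φ·ΔZ = −(-0.161411)(0.945988)(565) − (-0.161411)(0.324202)(-499) + (0.986887)(494) = 547.68 m.

ΔN = 548 m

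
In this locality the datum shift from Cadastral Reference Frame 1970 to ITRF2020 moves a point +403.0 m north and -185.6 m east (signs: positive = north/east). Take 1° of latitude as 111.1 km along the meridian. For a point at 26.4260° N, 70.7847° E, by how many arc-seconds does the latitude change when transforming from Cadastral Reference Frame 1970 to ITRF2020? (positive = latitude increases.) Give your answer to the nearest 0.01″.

Δφ = 13.06″

1° of latitude = 111.1 km, so Δφ = 403.0 / 111100 = 0.0036274° = 13.059″.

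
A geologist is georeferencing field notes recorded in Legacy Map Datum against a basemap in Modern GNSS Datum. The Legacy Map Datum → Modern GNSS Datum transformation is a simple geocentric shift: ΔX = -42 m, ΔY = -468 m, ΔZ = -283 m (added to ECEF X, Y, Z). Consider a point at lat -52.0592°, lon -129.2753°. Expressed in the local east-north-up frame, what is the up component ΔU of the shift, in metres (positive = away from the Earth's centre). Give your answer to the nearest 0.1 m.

At φ = -52.0592°, λ = -129.2753°: sin φ = -0.788646, cos φ = 0.614847, sin λ = -0.774113, cos λ = -0.633047.
ΔU = cos φ cos λ·ΔX + cos φ sin λ·ΔY + sin φ·ΔZ = (0.614847)(-0.633047)(-42) + (0.614847)(-0.774113)(-468) + (-0.788646)(-283) = 462.28 m.

ΔU = 462.3 m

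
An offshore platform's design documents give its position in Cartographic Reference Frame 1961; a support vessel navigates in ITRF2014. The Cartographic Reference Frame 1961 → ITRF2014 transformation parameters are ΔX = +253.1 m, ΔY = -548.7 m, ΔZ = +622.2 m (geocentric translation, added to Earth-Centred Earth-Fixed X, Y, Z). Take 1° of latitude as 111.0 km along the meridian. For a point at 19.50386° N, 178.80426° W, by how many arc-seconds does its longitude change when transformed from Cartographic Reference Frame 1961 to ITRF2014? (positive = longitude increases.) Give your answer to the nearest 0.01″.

sin φ = 0.333870, cos φ = 0.942619, sin λ = -0.020868, cos λ = -0.999782.
East component: ΔE = −sin λ·ΔX + cos λ·ΔY = −(-0.020868)(253.1) + (-0.999782)(-548.7) = 553.86 m.
1° of latitude spans 111000 m; at latitude φ, 1° of longitude spans that × cos φ = 104630.7 m, so Δλ = 553.86 / 104630.7 × 3600 = 19.057″.

Δλ = 19.06″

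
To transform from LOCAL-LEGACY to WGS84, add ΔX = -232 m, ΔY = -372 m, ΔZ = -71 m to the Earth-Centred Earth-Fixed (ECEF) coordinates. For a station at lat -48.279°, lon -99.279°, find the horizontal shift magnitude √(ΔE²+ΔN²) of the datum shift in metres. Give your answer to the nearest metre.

306 m

At φ = -48.279°, λ = -99.279°: sin φ = -0.746394, cos φ = 0.665504, sin λ = -0.986915, cos λ = -0.161242.
ΔE = −sin λ·ΔX + cos λ·ΔY = −(-0.986915)·(-232) + (-0.161242)·(-372) = -168.98 m.
ΔN = −sin φ cos λ·ΔX − sin φ sin λ·ΔY + cos φ·ΔZ = −(-0.746394)(-0.161242)(-232) − (-0.746394)(-0.986915)(-372) + (0.665504)(-71) = 254.70 m.
Horizontal magnitude = √(ΔE² + ΔN²) = √((-168.98)² + 254.70²) = 305.66 m.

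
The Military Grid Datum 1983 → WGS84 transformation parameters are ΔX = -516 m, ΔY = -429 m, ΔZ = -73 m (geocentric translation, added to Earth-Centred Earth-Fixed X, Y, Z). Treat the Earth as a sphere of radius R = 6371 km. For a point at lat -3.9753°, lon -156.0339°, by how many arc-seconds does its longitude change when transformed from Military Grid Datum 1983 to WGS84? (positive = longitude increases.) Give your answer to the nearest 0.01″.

Δλ = 5.92″

sin φ = -0.069326, cos φ = 0.997594, sin λ = -0.406196, cos λ = -0.913786.
East component: ΔE = −sin λ·ΔX + cos λ·ΔY = −(-0.406196)(-516) + (-0.913786)(-429) = 182.42 m.
1° of latitude spans πR/180 = 111195 m; at latitude φ, 1° of longitude spans that × cos φ = 110927.4 m, so Δλ = 182.42 / 110927.4 × 3600 = 5.920″.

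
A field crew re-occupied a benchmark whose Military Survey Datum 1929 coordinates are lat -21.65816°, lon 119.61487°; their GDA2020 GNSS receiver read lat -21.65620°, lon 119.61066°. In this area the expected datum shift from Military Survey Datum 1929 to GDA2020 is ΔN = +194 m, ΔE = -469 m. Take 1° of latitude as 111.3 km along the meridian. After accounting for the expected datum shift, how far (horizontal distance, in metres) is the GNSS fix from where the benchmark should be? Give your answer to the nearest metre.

Observed coordinate differences: Δφ = +0.00196°, Δλ = -0.00421°.
Converting to metres (1° lat = 111300 m, cos φ = 0.929402): observed ΔN = 218.1 m, observed ΔE = -435.5 m.
Subtracting the expected shift leaves a residual of 218.1 − (194) = 24.1 m north and -435.5 − (-469) = 33.5 m east.
Residual distance = √(24.1² + 33.5²) = 41.3 m.

41 m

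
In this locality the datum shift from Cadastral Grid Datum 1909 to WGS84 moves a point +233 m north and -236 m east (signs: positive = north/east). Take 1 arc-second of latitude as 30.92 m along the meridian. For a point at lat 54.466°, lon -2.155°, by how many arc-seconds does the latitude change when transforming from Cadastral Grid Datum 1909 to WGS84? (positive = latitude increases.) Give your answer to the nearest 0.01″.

Δφ = 7.54″

1″ of latitude = 30.92 m, so Δφ = 233.0 / 30.92 = 7.536″.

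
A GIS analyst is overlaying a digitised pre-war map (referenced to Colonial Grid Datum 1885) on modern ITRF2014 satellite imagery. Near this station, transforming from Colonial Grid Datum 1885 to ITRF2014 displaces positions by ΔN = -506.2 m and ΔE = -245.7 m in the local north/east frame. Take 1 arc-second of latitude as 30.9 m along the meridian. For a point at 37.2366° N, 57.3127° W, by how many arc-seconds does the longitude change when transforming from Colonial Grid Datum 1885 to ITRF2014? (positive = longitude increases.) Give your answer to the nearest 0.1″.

Δλ = -10.0″

At latitude 37.2366°, cos φ = 0.796144.
1″ of longitude at this latitude = 30.90 × cos φ = 24.6008 m, so Δλ = -245.7 / 24.6008 = -9.987″.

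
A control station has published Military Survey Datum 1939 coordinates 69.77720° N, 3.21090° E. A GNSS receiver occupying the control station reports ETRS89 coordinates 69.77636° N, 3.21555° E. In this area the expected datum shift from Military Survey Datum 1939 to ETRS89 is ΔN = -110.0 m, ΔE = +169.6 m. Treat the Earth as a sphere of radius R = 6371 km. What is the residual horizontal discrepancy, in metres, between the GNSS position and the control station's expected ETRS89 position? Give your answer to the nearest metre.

Observed coordinate differences: Δφ = -0.00084°, Δλ = +0.00465°.
Converting to metres (1° lat = 111195 m, cos φ = 0.345672): observed ΔN = -93.4 m, observed ΔE = 178.7 m.
Subtracting the expected shift leaves a residual of -93.4 − (-110.0) = 16.6 m north and 178.7 − (169.6) = 9.1 m east.
Residual distance = √(16.6² + 9.1²) = 18.9 m.

19 m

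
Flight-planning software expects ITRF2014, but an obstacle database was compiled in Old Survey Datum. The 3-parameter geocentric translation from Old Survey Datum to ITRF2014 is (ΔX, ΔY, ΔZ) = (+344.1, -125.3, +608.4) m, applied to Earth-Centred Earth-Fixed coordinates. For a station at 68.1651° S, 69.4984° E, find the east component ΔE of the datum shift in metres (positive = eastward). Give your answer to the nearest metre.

The local east axis at (φ, λ) is (−sin λ, cos λ, 0), so ΔE = −sin(69.4984°)·344.1 + cos(69.4984°)·(-125.3) = -366.19 m.

ΔE = -366 m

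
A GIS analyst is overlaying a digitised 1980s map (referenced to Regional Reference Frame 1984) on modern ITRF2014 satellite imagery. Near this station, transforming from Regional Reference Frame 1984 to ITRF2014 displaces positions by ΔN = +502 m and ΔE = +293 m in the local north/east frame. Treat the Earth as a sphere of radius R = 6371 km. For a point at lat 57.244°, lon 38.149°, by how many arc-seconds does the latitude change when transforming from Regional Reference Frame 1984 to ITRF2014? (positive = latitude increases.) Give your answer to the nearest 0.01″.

Δφ = 16.25″

On a sphere of radius R, 1 rad of latitude = R, so Δφ = ΔN / R = 502.0 / 6371000 = 7.8795e-05 rad = 16.253″.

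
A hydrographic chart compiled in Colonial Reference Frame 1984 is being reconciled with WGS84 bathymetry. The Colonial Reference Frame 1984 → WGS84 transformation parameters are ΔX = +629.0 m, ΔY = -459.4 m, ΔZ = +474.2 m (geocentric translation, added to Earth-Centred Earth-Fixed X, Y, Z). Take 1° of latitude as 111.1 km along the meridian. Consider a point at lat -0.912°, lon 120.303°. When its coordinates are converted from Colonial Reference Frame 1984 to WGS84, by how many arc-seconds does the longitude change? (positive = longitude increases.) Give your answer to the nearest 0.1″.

sin φ = -0.015917, cos φ = 0.999873, sin λ = 0.863369, cos λ = -0.504573.
East component: ΔE = −sin λ·ΔX + cos λ·ΔY = −(0.863369)(629.0) + (-0.504573)(-459.4) = -311.26 m.
1° of latitude spans 111100 m; at latitude φ, 1° of longitude spans that × cos φ = 111085.9 m, so Δλ = -311.26 / 111085.9 × 3600 = -10.087″.

Δλ = -10.1″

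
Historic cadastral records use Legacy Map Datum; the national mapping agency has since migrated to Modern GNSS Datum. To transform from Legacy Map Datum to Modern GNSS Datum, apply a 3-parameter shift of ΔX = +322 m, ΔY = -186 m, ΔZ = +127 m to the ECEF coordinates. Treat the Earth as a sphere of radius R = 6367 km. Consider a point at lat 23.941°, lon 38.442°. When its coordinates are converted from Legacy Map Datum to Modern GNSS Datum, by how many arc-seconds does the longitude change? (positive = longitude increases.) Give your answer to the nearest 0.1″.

Δλ = -12.3″

sin φ = 0.405796, cos φ = 0.913964, sin λ = 0.621722, cos λ = 0.783238.
East component: ΔE = −sin λ·ΔX + cos λ·ΔY = −(0.621722)(322) + (0.783238)(-186) = -345.88 m.
1° of latitude spans πR/180 = 111125 m; at latitude φ, 1° of longitude spans that × cos φ = 101564.3 m, so Δλ = -345.88 / 101564.3 × 3600 = -12.260″.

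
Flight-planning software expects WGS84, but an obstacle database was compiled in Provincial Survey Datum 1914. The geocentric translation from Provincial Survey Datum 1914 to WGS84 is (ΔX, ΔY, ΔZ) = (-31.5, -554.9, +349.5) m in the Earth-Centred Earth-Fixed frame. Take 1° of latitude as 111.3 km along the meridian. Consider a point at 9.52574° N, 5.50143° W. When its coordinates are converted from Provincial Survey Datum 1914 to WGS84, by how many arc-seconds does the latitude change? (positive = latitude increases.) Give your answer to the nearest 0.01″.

Δφ = 11.03″

sin φ = 0.165491, cos φ = 0.986211, sin λ = -0.095871, cos λ = 0.995394.
North component: ΔN = −sin φ cos λ·ΔX − sin φ sin λ·ΔY + cos φ·ΔZ = −(0.165491)(0.995394)(-31.5) − (0.165491)(-0.095871)(-554.9) + (0.986211)(349.5) = 341.07 m.
1° of latitude spans 111300 m, so Δφ = 341.07 / 111300 × 3600 = 11.032″.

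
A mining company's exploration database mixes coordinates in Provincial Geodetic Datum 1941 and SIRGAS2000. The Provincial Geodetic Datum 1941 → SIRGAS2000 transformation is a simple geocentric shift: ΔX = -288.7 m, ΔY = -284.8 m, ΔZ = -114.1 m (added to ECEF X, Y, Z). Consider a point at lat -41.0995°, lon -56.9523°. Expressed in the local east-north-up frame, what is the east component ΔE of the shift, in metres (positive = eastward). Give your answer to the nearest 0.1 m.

ΔE = -397.3 m

The local east axis at (φ, λ) is (−sin λ, cos λ, 0), so ΔE = −sin(-56.9523°)·(-288.7) + cos(-56.9523°)·(-284.8) = -397.31 m.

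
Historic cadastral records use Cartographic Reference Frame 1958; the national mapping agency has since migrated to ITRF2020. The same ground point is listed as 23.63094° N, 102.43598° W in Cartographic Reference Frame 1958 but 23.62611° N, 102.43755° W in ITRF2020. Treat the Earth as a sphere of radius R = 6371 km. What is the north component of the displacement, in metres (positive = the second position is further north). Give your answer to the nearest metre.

Δφ = 23.62611° − 23.63094° = -0.00483°; Δλ = -102.43755° − -102.43598° = -0.00157°.
1° along a meridian = πR/180 = 111195 m.
ΔN = Δφ × 111195 = -537.1 m; ΔE = Δλ × 111195 × cos(23.63094°) = -0.00157 × 111195 × 0.916146 = -159.9 m.

ΔN = -537 m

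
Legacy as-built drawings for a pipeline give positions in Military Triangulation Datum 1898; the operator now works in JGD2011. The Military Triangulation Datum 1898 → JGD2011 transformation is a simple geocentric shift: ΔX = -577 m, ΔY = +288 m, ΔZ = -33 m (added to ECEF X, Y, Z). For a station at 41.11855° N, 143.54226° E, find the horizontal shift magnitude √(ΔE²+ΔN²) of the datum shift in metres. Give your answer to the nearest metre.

At φ = 41.11855°, λ = 143.54226°: sin φ = 0.657619, cos φ = 0.753351, sin λ = 0.594230, cos λ = -0.804295.
ΔE = −sin λ·ΔX + cos λ·ΔY = −(0.594230)·(-577) + (-0.804295)·(288) = 111.23 m.
ΔN = −sin φ cos λ·ΔX − sin φ sin λ·ΔY + cos φ·ΔZ = −(0.657619)(-0.804295)(-577) − (0.657619)(0.594230)(288) + (0.753351)(-33) = -442.59 m.
Horizontal magnitude = √(ΔE² + ΔN²) = √(111.23² + (-442.59)²) = 456.35 m.

456 m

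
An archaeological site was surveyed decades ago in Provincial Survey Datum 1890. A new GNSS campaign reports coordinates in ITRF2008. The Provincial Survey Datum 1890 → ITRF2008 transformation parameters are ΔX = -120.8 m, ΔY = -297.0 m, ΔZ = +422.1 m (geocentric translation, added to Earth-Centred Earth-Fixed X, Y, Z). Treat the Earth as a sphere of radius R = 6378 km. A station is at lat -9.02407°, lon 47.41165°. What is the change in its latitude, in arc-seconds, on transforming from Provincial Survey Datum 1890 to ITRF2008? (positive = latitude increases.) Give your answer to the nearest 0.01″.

Δφ = 11.96″

sin φ = -0.156849, cos φ = 0.987623, sin λ = 0.736235, cos λ = 0.676726.
North component: ΔN = −sin φ cos λ·ΔX − sin φ sin λ·ΔY + cos φ·ΔZ = −(-0.156849)(0.676726)(-120.8) − (-0.156849)(0.736235)(-297.0) + (0.987623)(422.1) = 369.76 m.
1° of latitude spans πR/180 = 111317 m, so Δφ = 369.76 / 111317 × 3600 = 11.958″.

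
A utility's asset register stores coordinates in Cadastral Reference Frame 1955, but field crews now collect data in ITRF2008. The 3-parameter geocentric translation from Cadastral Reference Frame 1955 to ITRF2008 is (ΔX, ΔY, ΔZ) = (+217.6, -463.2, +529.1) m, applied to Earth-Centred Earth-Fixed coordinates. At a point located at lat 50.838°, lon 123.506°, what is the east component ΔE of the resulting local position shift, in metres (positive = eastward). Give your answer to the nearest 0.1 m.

ΔE = 74.3 m

At φ = 50.838°, λ = 123.506°: sin φ = 0.775363, cos φ = 0.631515, sin λ = 0.833828, cos λ = -0.552024.
ΔE = −sin λ·ΔX + cos λ·ΔY = −(0.833828)·(217.6) + (-0.552024)·(-463.2) = 74.26 m.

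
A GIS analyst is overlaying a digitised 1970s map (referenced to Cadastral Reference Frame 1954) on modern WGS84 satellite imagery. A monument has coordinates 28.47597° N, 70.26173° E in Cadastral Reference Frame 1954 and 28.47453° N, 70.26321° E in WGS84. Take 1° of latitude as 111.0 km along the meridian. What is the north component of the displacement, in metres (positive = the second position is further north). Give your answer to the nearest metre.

ΔN = -160 m

Δφ = 28.47453° − 28.47597° = -0.00144°; Δλ = 70.26321° − 70.26173° = +0.00148°.
ΔN = Δφ × 111000 = -159.8 m; ΔE = Δλ × 111000 × cos(28.47597°) = +0.00148 × 111000 × 0.879017 = 144.4 m.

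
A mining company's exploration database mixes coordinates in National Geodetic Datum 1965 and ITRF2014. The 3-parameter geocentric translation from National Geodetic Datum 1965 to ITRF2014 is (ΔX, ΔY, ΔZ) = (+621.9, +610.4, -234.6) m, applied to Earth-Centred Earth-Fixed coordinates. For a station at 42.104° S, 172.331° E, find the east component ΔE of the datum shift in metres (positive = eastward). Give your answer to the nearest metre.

At φ = -42.104°, λ = 172.331°: sin φ = -0.670478, cos φ = 0.741929, sin λ = 0.133450, cos λ = -0.991056.
ΔE = −sin λ·ΔX + cos λ·ΔY = −(0.133450)·(621.9) + (-0.991056)·(610.4) = -687.93 m.

ΔE = -688 m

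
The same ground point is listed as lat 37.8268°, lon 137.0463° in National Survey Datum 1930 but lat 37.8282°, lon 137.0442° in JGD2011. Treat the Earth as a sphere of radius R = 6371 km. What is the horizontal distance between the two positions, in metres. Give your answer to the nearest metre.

Δφ = 37.8282° − 37.8268° = +0.0014°; Δλ = 137.0442° − 137.0463° = -0.0021°.
1° along a meridian = πR/180 = 111195 m.
ΔN = Δφ × 111195 = 155.7 m; ΔE = Δλ × 111195 × cos(37.8268°) = -0.0021 × 111195 × 0.789868 = -184.4 m.
Distance = √(ΔE² + ΔN²) = √((-184.4)² + 155.7²) = 241.4 m.

241 m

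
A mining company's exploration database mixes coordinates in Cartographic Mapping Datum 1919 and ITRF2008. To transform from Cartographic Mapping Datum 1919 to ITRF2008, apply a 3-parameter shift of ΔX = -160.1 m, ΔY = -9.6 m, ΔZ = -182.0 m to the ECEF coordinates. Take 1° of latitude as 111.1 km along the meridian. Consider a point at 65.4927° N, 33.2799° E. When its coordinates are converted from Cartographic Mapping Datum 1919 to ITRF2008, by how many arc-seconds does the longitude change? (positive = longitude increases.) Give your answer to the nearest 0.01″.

sin φ = 0.909908, cos φ = 0.414809, sin λ = 0.548730, cos λ = 0.836000.
East component: ΔE = −sin λ·ΔX + cos λ·ΔY = −(0.548730)(-160.1) + (0.836000)(-9.6) = 79.83 m.
1° of latitude spans 111100 m; at latitude φ, 1° of longitude spans that × cos φ = 46085.3 m, so Δλ = 79.83 / 46085.3 × 3600 = 6.236″.

Δλ = 6.24″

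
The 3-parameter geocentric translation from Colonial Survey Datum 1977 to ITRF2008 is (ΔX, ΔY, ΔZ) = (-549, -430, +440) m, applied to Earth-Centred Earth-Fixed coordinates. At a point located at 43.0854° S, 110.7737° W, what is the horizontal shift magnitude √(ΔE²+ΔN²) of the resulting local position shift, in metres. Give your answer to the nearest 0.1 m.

813.4 m

At φ = -43.0854°, λ = -110.7737°: sin φ = -0.683088, cos φ = 0.730336, sin λ = -0.934989, cos λ = -0.354678.
ΔE = −sin λ·ΔX + cos λ·ΔY = −(-0.934989)·(-549) + (-0.354678)·(-430) = -360.80 m.
ΔN = −sin φ cos λ·ΔX − sin φ sin λ·ΔY + cos φ·ΔZ = −(-0.683088)(-0.354678)(-549) − (-0.683088)(-0.934989)(-430) + (0.730336)(440) = 728.99 m.
Horizontal magnitude = √(ΔE² + ΔN²) = √((-360.80)² + 728.99²) = 813.39 m.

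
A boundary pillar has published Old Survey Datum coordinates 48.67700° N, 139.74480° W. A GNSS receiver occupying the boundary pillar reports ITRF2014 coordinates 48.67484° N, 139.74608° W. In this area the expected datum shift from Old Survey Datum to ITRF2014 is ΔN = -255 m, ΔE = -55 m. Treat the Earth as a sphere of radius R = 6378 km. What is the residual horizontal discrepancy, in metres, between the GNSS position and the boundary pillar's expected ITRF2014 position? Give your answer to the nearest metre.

Observed coordinate differences: Δφ = -0.00216°, Δλ = -0.00128°.
Converting to metres (1° lat = 111317 m, cos φ = 0.660303): observed ΔN = -240.4 m, observed ΔE = -94.1 m.
Subtracting the expected shift leaves a residual of -240.4 − (-255) = 14.6 m north and -94.1 − (-55) = -39.1 m east.
Residual distance = √(14.6² + (-39.1)²) = 41.7 m.

42 m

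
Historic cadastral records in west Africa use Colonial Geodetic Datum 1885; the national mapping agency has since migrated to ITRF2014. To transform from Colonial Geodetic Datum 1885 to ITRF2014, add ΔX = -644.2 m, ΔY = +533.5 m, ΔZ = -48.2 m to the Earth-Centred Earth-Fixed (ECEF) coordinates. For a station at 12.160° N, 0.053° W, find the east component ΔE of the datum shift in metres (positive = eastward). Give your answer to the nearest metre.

The local east axis at (φ, λ) is (−sin λ, cos λ, 0), so ΔE = −sin(-0.053°)·(-644.2) + cos(-0.053°)·533.5 = 532.90 m.

ΔE = 533 m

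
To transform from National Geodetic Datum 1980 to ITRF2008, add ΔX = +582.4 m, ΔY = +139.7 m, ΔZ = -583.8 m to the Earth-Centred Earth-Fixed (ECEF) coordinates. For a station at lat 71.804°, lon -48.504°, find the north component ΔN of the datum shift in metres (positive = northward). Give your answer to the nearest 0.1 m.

The local north axis is (−sin φ cos λ, −sin φ sin λ, cos φ), giving ΔN = -366.583 + 99.403 − 182.302 = -449.48 m.

ΔN = -449.5 m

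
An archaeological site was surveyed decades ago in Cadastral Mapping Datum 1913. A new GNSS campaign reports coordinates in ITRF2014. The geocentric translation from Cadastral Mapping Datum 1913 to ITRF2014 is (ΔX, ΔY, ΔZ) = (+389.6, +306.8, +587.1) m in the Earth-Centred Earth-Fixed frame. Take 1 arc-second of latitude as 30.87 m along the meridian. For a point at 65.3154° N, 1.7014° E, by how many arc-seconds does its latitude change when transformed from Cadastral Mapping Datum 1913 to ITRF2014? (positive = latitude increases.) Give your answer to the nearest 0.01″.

sin φ = 0.908620, cos φ = 0.417623, sin λ = 0.029691, cos λ = 0.999559.
North component: ΔN = −sin φ cos λ·ΔX − sin φ sin λ·ΔY + cos φ·ΔZ = −(0.908620)(0.999559)(389.6) − (0.908620)(0.029691)(306.8) + (0.417623)(587.1) = -116.93 m.
1° of latitude spans 3600 × 30.87 = 111132 m, so Δφ = -116.93 / 111132 × 3600 = -3.788″.

Δφ = -3.79″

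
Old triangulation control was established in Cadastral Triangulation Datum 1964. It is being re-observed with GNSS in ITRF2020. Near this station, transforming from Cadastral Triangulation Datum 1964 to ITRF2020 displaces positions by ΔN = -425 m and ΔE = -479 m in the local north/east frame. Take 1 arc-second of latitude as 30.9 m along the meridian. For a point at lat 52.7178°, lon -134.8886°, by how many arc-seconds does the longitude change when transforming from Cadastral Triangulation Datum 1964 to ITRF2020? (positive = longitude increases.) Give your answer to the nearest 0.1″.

At latitude 52.7178°, cos φ = 0.605741.
1″ of longitude at this latitude = 30.90 × cos φ = 18.7174 m, so Δλ = -479.0 / 18.7174 = -25.591″.

Δλ = -25.6″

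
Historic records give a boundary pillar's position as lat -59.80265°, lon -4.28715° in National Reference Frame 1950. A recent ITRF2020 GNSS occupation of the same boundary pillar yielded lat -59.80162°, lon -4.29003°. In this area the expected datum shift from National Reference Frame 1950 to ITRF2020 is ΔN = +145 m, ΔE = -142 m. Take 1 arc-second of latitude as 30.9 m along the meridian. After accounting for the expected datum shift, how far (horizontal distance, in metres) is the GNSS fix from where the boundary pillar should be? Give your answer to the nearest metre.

Observed coordinate differences: Δφ = +0.00103°, Δλ = -0.00288°.
Converting to metres (1° lat = 111240 m, cos φ = 0.502980): observed ΔN = 114.6 m, observed ΔE = -161.1 m.
Subtracting the expected shift leaves a residual of 114.6 − (145) = -30.4 m north and -161.1 − (-142) = -19.1 m east.
Residual distance = √((-30.4)² + (-19.1)²) = 35.9 m.

36 m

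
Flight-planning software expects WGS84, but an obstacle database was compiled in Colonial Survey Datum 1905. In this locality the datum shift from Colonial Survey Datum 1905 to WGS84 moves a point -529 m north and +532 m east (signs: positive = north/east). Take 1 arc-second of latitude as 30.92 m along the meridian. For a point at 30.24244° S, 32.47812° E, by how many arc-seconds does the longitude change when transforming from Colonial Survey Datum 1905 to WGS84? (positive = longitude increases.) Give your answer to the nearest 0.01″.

Δλ = 19.92″

At latitude -30.24244°, cos φ = 0.863902.
1″ of longitude at this latitude = 30.92 × cos φ = 26.7118 m, so Δλ = 532.0 / 26.7118 = 19.916″.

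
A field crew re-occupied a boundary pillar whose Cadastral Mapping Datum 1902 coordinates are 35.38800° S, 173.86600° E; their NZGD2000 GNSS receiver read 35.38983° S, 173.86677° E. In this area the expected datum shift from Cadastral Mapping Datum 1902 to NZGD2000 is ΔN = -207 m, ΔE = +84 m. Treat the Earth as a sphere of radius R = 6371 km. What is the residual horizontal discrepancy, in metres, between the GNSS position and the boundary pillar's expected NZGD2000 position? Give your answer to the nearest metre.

15 m

Observed coordinate differences: Δφ = -0.00183°, Δλ = +0.00077°.
Converting to metres (1° lat = 111195 m, cos φ = 0.815249): observed ΔN = -203.5 m, observed ΔE = 69.8 m.
Subtracting the expected shift leaves a residual of -203.5 − (-207) = 3.5 m north and 69.8 − (84) = -14.2 m east.
Residual distance = √(3.5² + (-14.2)²) = 14.6 m.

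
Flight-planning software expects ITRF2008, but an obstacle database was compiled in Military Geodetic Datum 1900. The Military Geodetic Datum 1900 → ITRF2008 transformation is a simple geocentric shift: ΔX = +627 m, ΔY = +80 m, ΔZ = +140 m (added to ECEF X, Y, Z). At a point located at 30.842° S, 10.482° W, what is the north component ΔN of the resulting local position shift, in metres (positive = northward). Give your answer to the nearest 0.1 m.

ΔN = 428.8 m

The local north axis is (−sin φ cos λ, −sin φ sin λ, cos φ), giving ΔN = 316.081 − 7.462 + 120.202 = 428.82 m.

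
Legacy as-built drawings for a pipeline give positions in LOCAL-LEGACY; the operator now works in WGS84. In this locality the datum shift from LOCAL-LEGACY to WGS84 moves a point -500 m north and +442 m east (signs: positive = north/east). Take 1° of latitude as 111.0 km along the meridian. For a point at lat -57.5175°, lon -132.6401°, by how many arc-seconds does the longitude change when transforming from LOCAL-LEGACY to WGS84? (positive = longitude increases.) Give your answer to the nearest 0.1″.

At latitude -57.5175°, cos φ = 0.537042.
1° of longitude at this latitude = 111.0 × cos φ = 59.61 km, so Δλ = 442.0 / 59611.7 = 0.0074147° = 26.693″.

Δλ = 26.7″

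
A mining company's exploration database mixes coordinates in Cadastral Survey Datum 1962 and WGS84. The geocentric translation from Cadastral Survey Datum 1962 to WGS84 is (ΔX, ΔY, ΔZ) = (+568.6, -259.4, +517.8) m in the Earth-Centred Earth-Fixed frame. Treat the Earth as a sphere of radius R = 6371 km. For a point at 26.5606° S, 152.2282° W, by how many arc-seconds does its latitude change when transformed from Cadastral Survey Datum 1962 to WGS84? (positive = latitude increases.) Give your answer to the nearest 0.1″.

Δφ = 9.5″

sin φ = -0.447144, cos φ = 0.894462, sin λ = -0.465951, cos λ = -0.884810.
North component: ΔN = −sin φ cos λ·ΔX − sin φ sin λ·ΔY + cos φ·ΔZ = −(-0.447144)(-0.884810)(568.6) − (-0.447144)(-0.465951)(-259.4) + (0.894462)(517.8) = 292.24 m.
1° of latitude spans πR/180 = 111195 m, so Δφ = 292.24 / 111195 × 3600 = 9.461″.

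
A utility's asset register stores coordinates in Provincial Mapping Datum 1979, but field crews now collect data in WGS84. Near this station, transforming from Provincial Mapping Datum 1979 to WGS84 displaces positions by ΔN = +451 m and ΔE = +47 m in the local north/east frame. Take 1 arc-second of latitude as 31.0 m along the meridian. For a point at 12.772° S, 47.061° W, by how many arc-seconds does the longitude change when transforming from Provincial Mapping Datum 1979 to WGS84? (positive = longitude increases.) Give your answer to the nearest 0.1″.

Δλ = 1.6″

At latitude -12.772°, cos φ = 0.975258.
1″ of longitude at this latitude = 31.00 × cos φ = 30.2330 m, so Δλ = 47.0 / 30.2330 = 1.555″.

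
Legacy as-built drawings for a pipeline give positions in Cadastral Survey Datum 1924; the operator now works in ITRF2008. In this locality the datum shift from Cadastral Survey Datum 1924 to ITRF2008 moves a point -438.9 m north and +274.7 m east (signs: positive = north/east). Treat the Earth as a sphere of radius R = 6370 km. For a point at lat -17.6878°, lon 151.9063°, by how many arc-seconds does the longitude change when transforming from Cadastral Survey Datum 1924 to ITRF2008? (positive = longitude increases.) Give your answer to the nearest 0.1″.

At latitude -17.6878°, cos φ = 0.952726.
One radian of longitude at latitude φ spans R cos φ, so Δλ = ΔE / (R cos φ) = 274.7 / (6370000 × 0.952726) = 4.5264e-05 rad = 9.336″.

Δλ = 9.3″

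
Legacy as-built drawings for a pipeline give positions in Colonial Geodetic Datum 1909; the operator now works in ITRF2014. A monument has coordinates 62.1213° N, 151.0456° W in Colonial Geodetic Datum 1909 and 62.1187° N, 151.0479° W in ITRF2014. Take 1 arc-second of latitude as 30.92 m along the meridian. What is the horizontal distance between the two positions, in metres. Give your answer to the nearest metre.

Δφ = 62.1187° − 62.1213° = -0.0026°; Δλ = -151.0479° − -151.0456° = -0.0023°.
1° of latitude = 3600 × 30.92 = 111312 m.
ΔN = Δφ × 111312 = -289.4 m; ΔE = Δλ × 111312 × cos(62.1213°) = -0.0023 × 111312 × 0.467601 = -119.7 m.
Distance = √(ΔE² + ΔN²) = √((-119.7)² + (-289.4)²) = 313.2 m.

313 m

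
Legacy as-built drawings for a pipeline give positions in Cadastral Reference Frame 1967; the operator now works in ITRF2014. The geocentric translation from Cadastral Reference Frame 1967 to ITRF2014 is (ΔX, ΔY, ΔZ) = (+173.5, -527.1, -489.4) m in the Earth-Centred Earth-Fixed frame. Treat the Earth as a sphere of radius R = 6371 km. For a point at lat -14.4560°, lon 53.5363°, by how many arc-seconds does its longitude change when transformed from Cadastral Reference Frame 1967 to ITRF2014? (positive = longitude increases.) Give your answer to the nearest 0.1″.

sin φ = -0.249636, cos φ = 0.968340, sin λ = 0.804234, cos λ = 0.594313.
East component: ΔE = −sin λ·ΔX + cos λ·ΔY = −(0.804234)(173.5) + (0.594313)(-527.1) = -452.80 m.
1° of latitude spans πR/180 = 111195 m; at latitude φ, 1° of longitude spans that × cos φ = 107674.5 m, so Δλ = -452.80 / 107674.5 × 3600 = -15.139″.

Δλ = -15.1″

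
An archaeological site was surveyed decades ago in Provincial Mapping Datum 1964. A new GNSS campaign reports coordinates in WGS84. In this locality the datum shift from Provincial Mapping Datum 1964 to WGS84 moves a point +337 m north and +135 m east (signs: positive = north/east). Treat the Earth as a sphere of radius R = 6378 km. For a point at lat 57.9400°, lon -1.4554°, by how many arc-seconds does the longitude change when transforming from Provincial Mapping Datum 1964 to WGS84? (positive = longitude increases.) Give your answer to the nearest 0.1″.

Δλ = 8.2″

At latitude 57.9400°, cos φ = 0.530807.
One radian of longitude at latitude φ spans R cos φ, so Δλ = ΔE / (R cos φ) = 135.0 / (6378000 × 0.530807) = 3.9876e-05 rad = 8.225″.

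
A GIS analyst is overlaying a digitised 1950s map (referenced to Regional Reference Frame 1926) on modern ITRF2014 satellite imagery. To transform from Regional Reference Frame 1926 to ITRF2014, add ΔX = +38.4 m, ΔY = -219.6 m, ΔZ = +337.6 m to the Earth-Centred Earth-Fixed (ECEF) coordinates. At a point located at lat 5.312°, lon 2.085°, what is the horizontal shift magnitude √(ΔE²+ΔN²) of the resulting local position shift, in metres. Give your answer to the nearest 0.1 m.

399.9 m

At φ = 5.312°, λ = 2.085°: sin φ = 0.092579, cos φ = 0.995705, sin λ = 0.036382, cos λ = 0.999338.
ΔE = −sin λ·ΔX + cos λ·ΔY = −(0.036382)·(38.4) + (0.999338)·(-219.6) = -220.85 m.
ΔN = −sin φ cos λ·ΔX − sin φ sin λ·ΔY + cos φ·ΔZ = −(0.092579)(0.999338)(38.4) − (0.092579)(0.036382)(-219.6) + (0.995705)(337.6) = 333.34 m.
Horizontal magnitude = √(ΔE² + ΔN²) = √((-220.85)² + 333.34²) = 399.86 m.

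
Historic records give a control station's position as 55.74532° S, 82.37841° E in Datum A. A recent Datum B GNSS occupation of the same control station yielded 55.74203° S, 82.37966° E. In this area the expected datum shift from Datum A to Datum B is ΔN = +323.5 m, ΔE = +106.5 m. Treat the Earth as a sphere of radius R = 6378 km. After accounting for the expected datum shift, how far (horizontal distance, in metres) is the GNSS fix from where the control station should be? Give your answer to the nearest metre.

Observed coordinate differences: Δφ = +0.00329°, Δλ = +0.00125°.
Converting to metres (1° lat = 111317 m, cos φ = 0.562872): observed ΔN = 366.2 m, observed ΔE = 78.3 m.
Subtracting the expected shift leaves a residual of 366.2 − (323.5) = 42.7 m north and 78.3 − (106.5) = -28.2 m east.
Residual distance = √(42.7² + (-28.2)²) = 51.2 m.

51 m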